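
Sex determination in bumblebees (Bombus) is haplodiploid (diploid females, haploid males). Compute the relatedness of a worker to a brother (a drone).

Her haploid brother carries none of their father's genes and a random half of their mother's genome; that half matches the maternal half of her own genome with probability 1/2: r = 1/2 · 1/2 = 1/4.

0.25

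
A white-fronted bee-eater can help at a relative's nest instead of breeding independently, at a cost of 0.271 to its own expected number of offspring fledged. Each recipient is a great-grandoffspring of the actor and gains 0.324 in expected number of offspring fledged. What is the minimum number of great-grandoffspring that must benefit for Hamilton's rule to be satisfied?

r to a great-grandoffspring = 1/8 (three parent–offspring links: r = (1/2)^3 = 1/8).
Hamilton's rule: n·r·B > C  ⇒  n > C/(r·B) = 0.271/(0.125·0.324) = 6.691.
The smallest integer exceeding 6.691 is 7.

7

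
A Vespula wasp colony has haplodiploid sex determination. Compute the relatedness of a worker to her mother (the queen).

0.5

One meiotic link between diploid queen and diploid daughter: r = 1/2.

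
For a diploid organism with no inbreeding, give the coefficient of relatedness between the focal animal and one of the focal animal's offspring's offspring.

0.25

Each parent–offspring link contributes a factor of 1/2, and independent paths through distinct common ancestors add.
Two parent–offspring links: r = (1/2)^2 = 1/4.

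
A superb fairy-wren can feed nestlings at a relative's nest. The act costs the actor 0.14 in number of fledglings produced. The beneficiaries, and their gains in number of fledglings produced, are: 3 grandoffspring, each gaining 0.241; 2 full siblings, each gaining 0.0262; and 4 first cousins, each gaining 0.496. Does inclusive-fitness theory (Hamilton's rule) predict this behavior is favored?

Hamilton's rule: the trait is favored when the sum of r·B over every recipient exceeds the actor's cost C.
r to a grandoffspring = 0.25 (two parent–offspring links: r = (1/2)^2 = 1/4).
r to a full sibling = 1/2 (full sibs share both parents — two paths of length 2: r = 2·(1/2)^2 = 1/2).
r to a first cousin = 1/8 (first cousins share one grandparent pair — two paths of length 4: r = 2·(1/2)^4 = 1/8).
Summing one r·B term per recipient: 3·0.25·0.241 + 2·0.5·0.0262 + 4·0.125·0.496 = 0.45495.
0.45495 > 0.14: the indirect benefit exceeds the cost.

Yes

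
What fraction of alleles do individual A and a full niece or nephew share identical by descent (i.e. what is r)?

0.25

Each parent–offspring link contributes a factor of 1/2, and independent paths through distinct common ancestors add.
Full aunt/uncle↔niece/nephew: two paths of length 3 through the shared grandparent pair: r = 2·(1/2)^3 = 1/4.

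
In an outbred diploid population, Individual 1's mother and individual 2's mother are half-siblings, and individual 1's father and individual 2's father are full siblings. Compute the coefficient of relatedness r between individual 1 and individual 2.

Wright's path rule: contributions from independent ancestry routes add.
Individual 1 and individual 2 are related in two ways: half first cousins through their mothers (r = 1/16) and first cousins through their fathers (r = 1/8).
r = 1/16 + 1/8 = 3/16 = 0.1875.

0.1875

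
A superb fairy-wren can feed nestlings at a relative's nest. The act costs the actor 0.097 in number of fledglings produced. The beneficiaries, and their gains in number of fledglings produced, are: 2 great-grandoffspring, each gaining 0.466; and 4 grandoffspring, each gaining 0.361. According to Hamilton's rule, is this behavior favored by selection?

Yes

Hamilton's rule: the trait is favored when the sum of r·B over every recipient exceeds the actor's cost C.
r to a great-grandoffspring = 1/8 (three parent–offspring links: r = (1/2)^3 = 1/8).
r to a grandoffspring = 0.25 (two parent–offspring links: r = (1/2)^2 = 1/4).
Summing one r·B term per recipient: 2·0.125·0.466 + 4·0.25·0.361 = 0.4775.
0.4775 > 0.097: the indirect benefit exceeds the cost.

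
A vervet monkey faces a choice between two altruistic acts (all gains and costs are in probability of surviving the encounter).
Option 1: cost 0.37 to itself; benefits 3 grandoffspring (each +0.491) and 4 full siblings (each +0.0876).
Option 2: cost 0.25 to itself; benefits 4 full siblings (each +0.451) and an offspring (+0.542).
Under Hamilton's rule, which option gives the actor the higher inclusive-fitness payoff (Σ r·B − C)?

Option 2

Option 1: r to a grandoffspring = 0.25.
Option 1: r to a full sibling = 0.5.
Option 1: Σ r·B − C = (3·0.25·0.491 + 4·0.5·0.0876) − 0.37 = 0.17345.
Option 2: r to a full sibling = 0.5.
Option 2: r to an offspring = 0.5.
Option 2: Σ r·B − C = (4·0.5·0.451 + 1·0.5·0.542) − 0.25 = 0.923.
Option 2 has the higher net inclusive-fitness payoff.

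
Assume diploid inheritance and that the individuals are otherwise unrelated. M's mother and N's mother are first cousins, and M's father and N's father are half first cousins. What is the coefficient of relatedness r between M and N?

0.046875

Independent pedigree routes through distinct common ancestors add.
M and N are related in two ways: second cousins through their mothers (r = 1/32) and half second cousins through their fathers (r = 1/64).
r = 1/32 + 1/64 = 3/64 = 0.046875.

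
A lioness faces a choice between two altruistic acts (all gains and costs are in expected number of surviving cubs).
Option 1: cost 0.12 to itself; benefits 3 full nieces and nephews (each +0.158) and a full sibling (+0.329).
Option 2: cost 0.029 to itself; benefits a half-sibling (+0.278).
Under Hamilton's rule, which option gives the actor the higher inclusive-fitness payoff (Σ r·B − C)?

Option 1: r to a full niece or nephew = 0.25.
Option 1: r to a full sibling = 0.5.
Option 1: Σ r·B − C = (3·0.25·0.158 + 1·0.5·0.329) − 0.12 = 0.163.
Option 2: r to a half-sibling = 0.25.
Option 2: Σ r·B − C = (1·0.25·0.278) − 0.029 = 0.0405.
Option 1 has the higher net inclusive-fitness payoff.

Option 1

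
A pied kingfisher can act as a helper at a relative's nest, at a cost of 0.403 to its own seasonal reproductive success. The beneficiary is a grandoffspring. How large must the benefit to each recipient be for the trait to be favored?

1.612

r to a grandoffspring = 1/4 (two parent–offspring links: r = (1/2)^2 = 1/4).
Hamilton's rule with n recipients of equal r: n·r·B > C, so B > C/(n·r) = 0.403/(1·0.25) = 1.612.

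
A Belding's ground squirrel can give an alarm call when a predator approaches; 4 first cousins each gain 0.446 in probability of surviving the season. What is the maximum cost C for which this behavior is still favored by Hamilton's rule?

r to a first cousin = 1/8 (first cousins share one grandparent pair — two paths of length 4: r = 2·(1/2)^4 = 1/8).
Hamilton's rule: n·r·B > C, so the trait is favored while C < n·r·B = 4·0.125·0.446 = 0.223.

0.223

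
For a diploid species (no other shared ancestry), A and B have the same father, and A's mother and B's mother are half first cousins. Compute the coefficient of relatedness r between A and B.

0.265625

With two independent routes of shared ancestry, r is the sum of the two contributions.
A and B are related in two ways: half-sibs through their shared father (r = 1/4) and half second cousins through their mothers (r = 1/64).
r = 1/4 + 1/64 = 17/64 = 0.265625.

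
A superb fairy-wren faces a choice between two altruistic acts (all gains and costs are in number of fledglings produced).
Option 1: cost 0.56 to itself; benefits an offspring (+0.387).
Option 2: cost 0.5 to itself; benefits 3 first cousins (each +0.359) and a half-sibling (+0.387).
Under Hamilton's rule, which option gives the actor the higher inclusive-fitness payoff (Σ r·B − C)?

Option 1: r to an offspring = 0.5.
Option 1: Σ r·B − C = (1·0.5·0.387) − 0.56 = -0.3665.
Option 2: r to a first cousin = 0.125.
Option 2: r to a half-sibling = 0.25.
Option 2: Σ r·B − C = (3·0.125·0.359 + 1·0.25·0.387) − 0.5 = -0.268625.
Option 2 has the higher net inclusive-fitness payoff.

Option 2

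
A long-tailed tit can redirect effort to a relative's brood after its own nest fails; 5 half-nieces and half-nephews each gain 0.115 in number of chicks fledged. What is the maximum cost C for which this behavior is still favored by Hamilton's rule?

r to a half-niece or half-nephew = 0.125 (half-aunt/uncle↔niece/nephew: one path of length 3: r = (1/2)^3 = 1/8).
Hamilton's rule: n·r·B > C, so the trait is favored while C < n·r·B = 5·0.125·0.115 = 0.071875.

0.071875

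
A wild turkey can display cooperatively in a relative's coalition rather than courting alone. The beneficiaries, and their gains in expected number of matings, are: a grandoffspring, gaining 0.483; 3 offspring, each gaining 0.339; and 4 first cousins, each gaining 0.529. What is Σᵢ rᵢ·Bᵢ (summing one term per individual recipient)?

r to a grandoffspring = 0.25 (two parent–offspring links: r = (1/2)^2 = 1/4).
r to an offspring = 1/2 (one parent–offspring link: r = (1/2)^1 = 1/2).
r to a first cousin = 1/8 (first cousins share one grandparent pair — two paths of length 4: r = 2·(1/2)^4 = 1/8).
Summing one r·B term per recipient: 1·0.25·0.483 + 3·0.5·0.339 + 4·0.125·0.529 = 0.89375.

0.89375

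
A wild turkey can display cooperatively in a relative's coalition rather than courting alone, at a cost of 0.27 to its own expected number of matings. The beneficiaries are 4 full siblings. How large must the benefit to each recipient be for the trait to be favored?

0.135

r to a full sibling = 0.5 (full sibs share both parents — two paths of length 2: r = 2·(1/2)^2 = 1/2).
Hamilton's rule with n recipients of equal r: n·r·B > C, so B > C/(n·r) = 0.27/(4·0.5) = 0.135.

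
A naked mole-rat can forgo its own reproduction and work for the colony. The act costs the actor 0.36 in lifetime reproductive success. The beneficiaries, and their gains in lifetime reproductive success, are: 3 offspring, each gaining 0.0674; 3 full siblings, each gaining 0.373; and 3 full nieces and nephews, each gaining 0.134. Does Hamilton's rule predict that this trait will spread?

Hamilton's rule: the trait is favored when the sum of r·B over every recipient exceeds the actor's cost C.
r to an offspring = 0.5 (one parent–offspring link: r = (1/2)^1 = 1/2).
r to a full sibling = 1/2 (full sibs share both parents — two paths of length 2: r = 2·(1/2)^2 = 1/2).
r to a full niece or nephew = 0.25 (full aunt/uncle↔niece/nephew: two paths of length 3 through the shared grandparent pair: r = 2·(1/2)^3 = 1/4).
Summing one r·B term per recipient: 3·0.5·0.0674 + 3·0.5·0.373 + 3·0.25·0.134 = 0.7611.
0.7611 > 0.36: the indirect benefit exceeds the cost.

Yes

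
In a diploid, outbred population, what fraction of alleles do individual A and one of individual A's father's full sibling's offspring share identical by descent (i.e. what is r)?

Each parent–offspring link contributes a factor of 1/2, and independent paths through distinct common ancestors add.
First cousins share one grandparent pair — two paths of length 4: r = 2·(1/2)^4 = 1/8.

0.125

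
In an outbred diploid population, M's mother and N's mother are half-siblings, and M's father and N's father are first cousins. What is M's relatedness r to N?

0.09375

Independent pedigree routes through distinct common ancestors add.
M and N are related in two ways: half first cousins through their mothers (r = 1/16) and second cousins through their fathers (r = 1/32).
r = 1/16 + 1/32 = 3/32 = 0.09375.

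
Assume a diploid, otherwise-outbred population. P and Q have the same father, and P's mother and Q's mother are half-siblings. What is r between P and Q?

Wright's path rule: contributions from independent ancestry routes add.
P and Q are related in two ways: half-sibs through their shared father (r = 1/4) and half first cousins through their mothers (r = 1/16).
r = 1/4 + 1/16 = 5/16 = 0.3125.

0.3125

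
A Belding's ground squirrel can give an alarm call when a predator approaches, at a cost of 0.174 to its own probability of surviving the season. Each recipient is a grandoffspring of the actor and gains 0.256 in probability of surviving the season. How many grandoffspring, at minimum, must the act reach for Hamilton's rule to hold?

r to a grandoffspring = 1/4 (two parent–offspring links: r = (1/2)^2 = 1/4).
Hamilton's rule: n·r·B > C  ⇒  n > C/(r·B) = 0.174/(0.25·0.256) = 2.719.
The smallest integer exceeding 2.719 is 3.

3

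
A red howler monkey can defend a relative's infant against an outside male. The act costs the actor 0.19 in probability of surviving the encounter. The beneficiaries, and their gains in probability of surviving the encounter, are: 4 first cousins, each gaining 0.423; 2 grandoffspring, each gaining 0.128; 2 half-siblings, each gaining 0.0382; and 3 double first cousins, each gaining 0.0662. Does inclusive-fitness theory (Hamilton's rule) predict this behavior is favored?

Yes

Hamilton's rule: the trait is favored when the sum of r·B over every recipient exceeds the actor's cost C.
r to a first cousin = 1/8 (first cousins share one grandparent pair — two paths of length 4: r = 2·(1/2)^4 = 1/8).
r to a grandoffspring = 0.25 (two parent–offspring links: r = (1/2)^2 = 1/4).
r to a half-sibling = 1/4 (half-sibs share one parent — one path of length 2: r = (1/2)^2 = 1/4).
r to a double first cousin = 1/4 (double first cousins share both grandparent pairs — four paths of length 4: r = 4·(1/2)^4 = 1/4).
Summing one r·B term per recipient: 4·0.125·0.423 + 2·0.25·0.128 + 2·0.25·0.0382 + 3·0.25·0.0662 = 0.34425.
0.34425 > 0.19: the indirect benefit exceeds the cost.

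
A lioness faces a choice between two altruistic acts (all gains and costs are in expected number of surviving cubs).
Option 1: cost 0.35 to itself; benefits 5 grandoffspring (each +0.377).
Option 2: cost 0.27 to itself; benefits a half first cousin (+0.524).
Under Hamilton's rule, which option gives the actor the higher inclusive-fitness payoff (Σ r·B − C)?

Option 1

Option 1: r to a grandoffspring = 0.25.
Option 1: Σ r·B − C = (5·0.25·0.377) − 0.35 = 0.12125.
Option 2: r to a half first cousin = 0.0625.
Option 2: Σ r·B − C = (1·0.0625·0.524) − 0.27 = -0.23725.
Option 1 has the higher net inclusive-fitness payoff.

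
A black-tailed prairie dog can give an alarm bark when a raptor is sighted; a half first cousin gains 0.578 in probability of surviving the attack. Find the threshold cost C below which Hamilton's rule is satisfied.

r to a half first cousin = 1/16 (half first cousins share one grandparent — one path of length 4: r = (1/2)^4 = 1/16).
Hamilton's rule: n·r·B > C, so the trait is favored while C < n·r·B = 1·0.0625·0.578 = 0.036125.

0.036125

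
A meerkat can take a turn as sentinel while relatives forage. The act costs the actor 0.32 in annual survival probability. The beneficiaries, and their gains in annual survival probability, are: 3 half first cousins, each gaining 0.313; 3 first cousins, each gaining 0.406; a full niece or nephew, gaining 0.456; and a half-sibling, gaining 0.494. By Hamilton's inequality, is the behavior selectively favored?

Yes

Hamilton's rule: the trait is favored when the sum of r·B over every recipient exceeds the actor's cost C.
r to a half first cousin = 0.0625 (half first cousins share one grandparent — one path of length 4: r = (1/2)^4 = 1/16).
r to a first cousin = 1/8 (first cousins share one grandparent pair — two paths of length 4: r = 2·(1/2)^4 = 1/8).
r to a full niece or nephew = 0.25 (full aunt/uncle↔niece/nephew: two paths of length 3 through the shared grandparent pair: r = 2·(1/2)^3 = 1/4).
r to a half-sibling = 1/4 (half-sibs share one parent — one path of length 2: r = (1/2)^2 = 1/4).
Summing one r·B term per recipient: 3·0.0625·0.313 + 3·0.125·0.406 + 1·0.25·0.456 + 1·0.25·0.494 = 0.4484375.
0.4484375 > 0.32: the indirect benefit exceeds the cost.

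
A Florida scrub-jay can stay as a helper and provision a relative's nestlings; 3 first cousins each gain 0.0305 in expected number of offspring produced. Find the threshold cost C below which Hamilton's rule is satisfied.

r to a first cousin = 1/8 (first cousins share one grandparent pair — two paths of length 4: r = 2·(1/2)^4 = 1/8).
Hamilton's rule: n·r·B > C, so the trait is favored while C < n·r·B = 3·0.125·0.0305 = 0.0114375.

0.0114375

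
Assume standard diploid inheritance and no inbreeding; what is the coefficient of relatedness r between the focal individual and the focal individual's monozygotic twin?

Each parent–offspring link contributes a factor of 1/2, and independent paths through distinct common ancestors add.
Monozygotic twins share every allele identical by descent: r = 1.

1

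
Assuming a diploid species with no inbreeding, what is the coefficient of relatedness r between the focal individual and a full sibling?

0.5

Full sibs share both parents — two paths of length 2: r = 2·(1/2)^2 = 1/2.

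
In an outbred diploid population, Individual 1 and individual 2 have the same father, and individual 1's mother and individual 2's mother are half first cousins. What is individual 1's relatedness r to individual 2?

0.265625

Wright's path rule: contributions from independent ancestry routes add.
Individual 1 and individual 2 are related in two ways: half-sibs through their shared father (r = 1/4) and half second cousins through their mothers (r = 1/64).
r = 1/4 + 1/64 = 0.265625.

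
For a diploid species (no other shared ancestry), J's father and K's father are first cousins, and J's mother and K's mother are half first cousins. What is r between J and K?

0.046875

With two independent routes of shared ancestry, r is the sum of the two contributions.
J and K are related in two ways: second cousins through their fathers (r = 1/32) and half second cousins through their mothers (r = 1/64).
r = 1/32 + 1/64 = 3/64 = 0.046875.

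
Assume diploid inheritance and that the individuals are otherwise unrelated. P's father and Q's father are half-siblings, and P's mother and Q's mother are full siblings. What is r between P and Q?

Independent pedigree routes through distinct common ancestors add.
P and Q are related in two ways: half first cousins through their fathers (r = 1/16) and first cousins through their mothers (r = 1/8).
r = 1/16 + 1/8 = 3/16 = 0.1875.

0.1875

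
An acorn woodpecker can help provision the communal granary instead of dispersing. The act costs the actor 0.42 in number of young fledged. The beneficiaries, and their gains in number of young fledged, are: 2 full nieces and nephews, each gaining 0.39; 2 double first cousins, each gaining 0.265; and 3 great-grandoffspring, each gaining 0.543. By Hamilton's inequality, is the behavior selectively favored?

Yes

Hamilton's rule: the trait is favored when the sum of r·B over every recipient exceeds the actor's cost C.
r to a full niece or nephew = 1/4 (full aunt/uncle↔niece/nephew: two paths of length 3 through the shared grandparent pair: r = 2·(1/2)^3 = 1/4).
r to a double first cousin = 0.25 (double first cousins share both grandparent pairs — four paths of length 4: r = 4·(1/2)^4 = 1/4).
r to a great-grandoffspring = 0.125 (three parent–offspring links: r = (1/2)^3 = 1/8).
Summing one r·B term per recipient: 2·0.25·0.39 + 2·0.25·0.265 + 3·0.125·0.543 = 0.531125.
0.531125 > 0.42: the indirect benefit exceeds the cost.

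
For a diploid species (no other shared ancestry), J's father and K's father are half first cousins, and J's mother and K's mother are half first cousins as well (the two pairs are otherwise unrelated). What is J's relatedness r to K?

0.03125

Relatedness sums over independent paths through distinct common ancestors.
J and K are related in two ways: half second cousins through their fathers (r = 1/64) and half second cousins through their mothers (r = 1/64).
r = 1/64 + 1/64 = 0.03125.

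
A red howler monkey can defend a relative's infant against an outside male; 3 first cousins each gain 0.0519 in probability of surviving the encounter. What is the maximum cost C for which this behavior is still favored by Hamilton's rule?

0.0194625

r to a first cousin = 0.125 (first cousins share one grandparent pair — two paths of length 4: r = 2·(1/2)^4 = 1/8).
Hamilton's rule: n·r·B > C, so the trait is favored while C < n·r·B = 3·0.125·0.0519 = 0.0194625.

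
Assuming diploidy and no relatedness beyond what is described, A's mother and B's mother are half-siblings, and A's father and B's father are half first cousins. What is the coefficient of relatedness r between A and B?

0.078125

With two independent routes of shared ancestry, r is the sum of the two contributions.
A and B are related in two ways: half first cousins through their mothers (r = 1/16) and half second cousins through their fathers (r = 1/64).
r = 1/16 + 1/64 = 0.078125.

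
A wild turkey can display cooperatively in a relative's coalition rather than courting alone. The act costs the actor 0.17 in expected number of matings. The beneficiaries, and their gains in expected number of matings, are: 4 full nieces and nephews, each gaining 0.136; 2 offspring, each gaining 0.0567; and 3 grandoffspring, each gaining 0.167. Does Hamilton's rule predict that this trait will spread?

Hamilton's rule: the trait is favored when the sum of r·B over every recipient exceeds the actor's cost C.
r to a full niece or nephew = 0.25 (full aunt/uncle↔niece/nephew: two paths of length 3 through the shared grandparent pair: r = 2·(1/2)^3 = 1/4).
r to an offspring = 0.5 (one parent–offspring link: r = (1/2)^1 = 1/2).
r to a grandoffspring = 1/4 (two parent–offspring links: r = (1/2)^2 = 1/4).
Summing one r·B term per recipient: 4·0.25·0.136 + 2·0.5·0.0567 + 3·0.25·0.167 = 0.31795.
0.31795 > 0.17: the indirect benefit exceeds the cost.

Yes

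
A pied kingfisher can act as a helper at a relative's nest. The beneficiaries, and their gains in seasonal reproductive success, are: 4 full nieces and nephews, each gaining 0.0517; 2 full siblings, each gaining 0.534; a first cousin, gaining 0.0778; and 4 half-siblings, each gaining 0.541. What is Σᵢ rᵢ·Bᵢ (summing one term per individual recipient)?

1.136425

r to a full niece or nephew = 0.25 (full aunt/uncle↔niece/nephew: two paths of length 3 through the shared grandparent pair: r = 2·(1/2)^3 = 1/4).
r to a full sibling = 0.5 (full sibs share both parents — two paths of length 2: r = 2·(1/2)^2 = 1/2).
r to a first cousin = 1/8 (first cousins share one grandparent pair — two paths of length 4: r = 2·(1/2)^4 = 1/8).
r to a half-sibling = 1/4 (half-sibs share one parent — one path of length 2: r = (1/2)^2 = 1/4).
Summing one r·B term per recipient: 4·0.25·0.0517 + 2·0.5·0.534 + 1·0.125·0.0778 + 4·0.25·0.541 = 1.136425.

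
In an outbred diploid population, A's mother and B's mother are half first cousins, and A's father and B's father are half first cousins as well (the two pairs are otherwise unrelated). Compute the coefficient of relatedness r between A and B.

Independent pedigree routes through distinct common ancestors add.
A and B are related in two ways: half second cousins through their mothers (r = 1/64) and half second cousins through their fathers (r = 1/64).
r = 1/64 + 1/64 = 0.03125.

0.03125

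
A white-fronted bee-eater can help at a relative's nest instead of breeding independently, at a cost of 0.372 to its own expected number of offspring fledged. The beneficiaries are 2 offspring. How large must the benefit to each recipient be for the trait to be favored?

0.372

r to an offspring = 1/2 (one parent–offspring link: r = (1/2)^1 = 1/2).
Hamilton's rule with n recipients of equal r: n·r·B > C, so B > C/(n·r) = 0.372/(2·0.5) = 0.372.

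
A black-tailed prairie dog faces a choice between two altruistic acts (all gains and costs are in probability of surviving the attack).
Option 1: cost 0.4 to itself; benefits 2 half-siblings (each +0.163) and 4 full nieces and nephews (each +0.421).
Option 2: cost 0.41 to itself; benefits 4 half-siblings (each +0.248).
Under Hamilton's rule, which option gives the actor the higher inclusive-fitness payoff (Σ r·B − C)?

Option 1: r to a half-sibling = 0.25.
Option 1: r to a full niece or nephew = 0.25.
Option 1: Σ r·B − C = (2·0.25·0.163 + 4·0.25·0.421) − 0.4 = 0.1025.
Option 2: r to a half-sibling = 0.25.
Option 2: Σ r·B − C = (4·0.25·0.248) − 0.41 = -0.162.
Option 1 has the higher net inclusive-fitness payoff.

Option 1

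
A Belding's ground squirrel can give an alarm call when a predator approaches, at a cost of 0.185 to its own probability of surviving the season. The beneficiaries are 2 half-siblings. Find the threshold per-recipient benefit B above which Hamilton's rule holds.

r to a half-sibling = 0.25 (half-sibs share one parent — one path of length 2: r = (1/2)^2 = 1/4).
Hamilton's rule with n recipients of equal r: n·r·B > C, so B > C/(n·r) = 0.185/(2·0.25) = 0.37.

0.37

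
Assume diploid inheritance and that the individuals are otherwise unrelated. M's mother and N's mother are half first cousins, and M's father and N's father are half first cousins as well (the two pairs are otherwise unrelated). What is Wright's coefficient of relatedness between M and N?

Relatedness sums over independent paths through distinct common ancestors.
M and N are related in two ways: half second cousins through their mothers (r = 1/64) and half second cousins through their fathers (r = 1/64).
r = 1/64 + 1/64 = 1/32 = 0.03125.

0.03125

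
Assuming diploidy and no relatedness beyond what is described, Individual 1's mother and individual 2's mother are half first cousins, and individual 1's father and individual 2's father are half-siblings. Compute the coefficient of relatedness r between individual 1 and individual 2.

Relatedness sums over independent paths through distinct common ancestors.
Individual 1 and individual 2 are related in two ways: half second cousins through their mothers (r = 1/64) and half first cousins through their fathers (r = 1/16).
r = 1/64 + 1/16 = 5/64 = 0.078125.

0.078125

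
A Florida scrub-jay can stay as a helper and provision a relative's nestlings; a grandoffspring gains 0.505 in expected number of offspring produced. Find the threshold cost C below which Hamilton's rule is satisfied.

r to a grandoffspring = 0.25 (two parent–offspring links: r = (1/2)^2 = 1/4).
Hamilton's rule: n·r·B > C, so the trait is favored while C < n·r·B = 1·0.25·0.505 = 0.12625.

0.12625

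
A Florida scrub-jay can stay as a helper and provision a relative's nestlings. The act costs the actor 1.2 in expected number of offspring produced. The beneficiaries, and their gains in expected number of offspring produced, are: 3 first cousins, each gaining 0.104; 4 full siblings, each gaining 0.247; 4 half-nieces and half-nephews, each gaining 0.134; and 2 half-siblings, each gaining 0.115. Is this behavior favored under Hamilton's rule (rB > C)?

Hamilton's rule: the trait is favored when the sum of r·B over every recipient exceeds the actor's cost C.
r to a first cousin = 1/8 (first cousins share one grandparent pair — two paths of length 4: r = 2·(1/2)^4 = 1/8).
r to a full sibling = 0.5 (full sibs share both parents — two paths of length 2: r = 2·(1/2)^2 = 1/2).
r to a half-niece or half-nephew = 1/8 (half-aunt/uncle↔niece/nephew: one path of length 3: r = (1/2)^3 = 1/8).
r to a half-sibling = 0.25 (half-sibs share one parent — one path of length 2: r = (1/2)^2 = 1/4).
Summing one r·B term per recipient: 3·0.125·0.104 + 4·0.5·0.247 + 4·0.125·0.134 + 2·0.25·0.115 = 0.6575.
0.6575 < 1.2: the indirect benefit is less than the cost.

No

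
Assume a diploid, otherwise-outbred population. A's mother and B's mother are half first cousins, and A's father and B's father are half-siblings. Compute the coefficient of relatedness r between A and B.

Independent pedigree routes through distinct common ancestors add.
A and B are related in two ways: half second cousins through their mothers (r = 1/64) and half first cousins through their fathers (r = 1/16).
r = 1/64 + 1/16 = 5/64 = 0.078125.

0.078125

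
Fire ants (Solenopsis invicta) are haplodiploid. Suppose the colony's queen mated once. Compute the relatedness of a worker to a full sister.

0.75

Haplodiploid full sisters inherit their father's entire haploid genome identically (contributing 1/2) and on average half of their mother's contribution (1/2 · 1/2 = 1/4); r = 1/2 + 1/4 = 3/4.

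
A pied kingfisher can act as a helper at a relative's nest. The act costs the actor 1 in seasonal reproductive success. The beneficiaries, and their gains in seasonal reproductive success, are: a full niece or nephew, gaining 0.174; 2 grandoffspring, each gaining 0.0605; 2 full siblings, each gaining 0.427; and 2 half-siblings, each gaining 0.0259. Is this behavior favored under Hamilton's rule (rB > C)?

Hamilton's rule: the trait is favored when the sum of r·B over every recipient exceeds the actor's cost C.
r to a full niece or nephew = 0.25 (full aunt/uncle↔niece/nephew: two paths of length 3 through the shared grandparent pair: r = 2·(1/2)^3 = 1/4).
r to a grandoffspring = 0.25 (two parent–offspring links: r = (1/2)^2 = 1/4).
r to a full sibling = 0.5 (full sibs share both parents — two paths of length 2: r = 2·(1/2)^2 = 1/2).
r to a half-sibling = 1/4 (half-sibs share one parent — one path of length 2: r = (1/2)^2 = 1/4).
Summing one r·B term per recipient: 1·0.25·0.174 + 2·0.25·0.0605 + 2·0.5·0.427 + 2·0.25·0.0259 = 0.5137.
0.5137 < 1: the indirect benefit is less than the cost.

No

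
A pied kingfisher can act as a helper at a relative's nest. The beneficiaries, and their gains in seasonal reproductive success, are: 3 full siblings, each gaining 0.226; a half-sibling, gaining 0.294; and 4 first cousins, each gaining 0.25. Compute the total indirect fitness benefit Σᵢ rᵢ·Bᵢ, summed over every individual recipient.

0.5375

r to a full sibling = 0.5 (full sibs share both parents — two paths of length 2: r = 2·(1/2)^2 = 1/2).
r to a half-sibling = 0.25 (half-sibs share one parent — one path of length 2: r = (1/2)^2 = 1/4).
r to a first cousin = 0.125 (first cousins share one grandparent pair — two paths of length 4: r = 2·(1/2)^4 = 1/8).
Summing one r·B term per recipient: 3·0.5·0.226 + 1·0.25·0.294 + 4·0.125·0.25 = 0.5375.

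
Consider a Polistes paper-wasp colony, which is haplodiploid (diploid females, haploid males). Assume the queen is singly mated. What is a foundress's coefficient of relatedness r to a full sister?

Haplodiploid full sisters inherit their father's entire haploid genome identically (contributing 1/2) and on average half of their mother's contribution (1/2 · 1/2 = 1/4); r = 1/2 + 1/4 = 3/4.

0.75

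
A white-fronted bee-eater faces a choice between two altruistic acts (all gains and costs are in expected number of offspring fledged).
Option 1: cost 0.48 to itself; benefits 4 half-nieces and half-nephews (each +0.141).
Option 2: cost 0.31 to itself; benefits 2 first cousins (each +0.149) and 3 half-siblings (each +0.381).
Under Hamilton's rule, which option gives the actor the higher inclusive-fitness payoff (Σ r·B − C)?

Option 2

Option 1: r to a half-niece or half-nephew = 0.125.
Option 1: Σ r·B − C = (4·0.125·0.141) − 0.48 = -0.4095.
Option 2: r to a first cousin = 0.125.
Option 2: r to a half-sibling = 0.25.
Option 2: Σ r·B − C = (2·0.125·0.149 + 3·0.25·0.381) − 0.31 = 0.013.
Option 2 has the higher net inclusive-fitness payoff.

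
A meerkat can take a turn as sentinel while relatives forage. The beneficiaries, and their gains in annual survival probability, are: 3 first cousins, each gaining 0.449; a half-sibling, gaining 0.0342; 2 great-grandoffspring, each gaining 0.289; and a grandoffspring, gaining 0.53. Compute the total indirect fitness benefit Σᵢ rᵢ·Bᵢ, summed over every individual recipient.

r to a first cousin = 0.125 (first cousins share one grandparent pair — two paths of length 4: r = 2·(1/2)^4 = 1/8).
r to a half-sibling = 0.25 (half-sibs share one parent — one path of length 2: r = (1/2)^2 = 1/4).
r to a great-grandoffspring = 1/8 (three parent–offspring links: r = (1/2)^3 = 1/8).
r to a grandoffspring = 0.25 (two parent–offspring links: r = (1/2)^2 = 1/4).
Summing one r·B term per recipient: 3·0.125·0.449 + 1·0.25·0.0342 + 2·0.125·0.289 + 1·0.25·0.53 = 0.381675.

0.381675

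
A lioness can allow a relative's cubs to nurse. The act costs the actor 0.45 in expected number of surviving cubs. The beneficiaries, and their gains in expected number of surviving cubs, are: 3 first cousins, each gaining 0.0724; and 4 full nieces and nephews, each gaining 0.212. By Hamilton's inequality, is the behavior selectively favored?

No

Hamilton's rule: the trait is favored when the sum of r·B over every recipient exceeds the actor's cost C.
r to a first cousin = 1/8 (first cousins share one grandparent pair — two paths of length 4: r = 2·(1/2)^4 = 1/8).
r to a full niece or nephew = 1/4 (full aunt/uncle↔niece/nephew: two paths of length 3 through the shared grandparent pair: r = 2·(1/2)^3 = 1/4).
Summing one r·B term per recipient: 3·0.125·0.0724 + 4·0.25·0.212 = 0.23915.
0.23915 < 0.45: the indirect benefit is less than the cost.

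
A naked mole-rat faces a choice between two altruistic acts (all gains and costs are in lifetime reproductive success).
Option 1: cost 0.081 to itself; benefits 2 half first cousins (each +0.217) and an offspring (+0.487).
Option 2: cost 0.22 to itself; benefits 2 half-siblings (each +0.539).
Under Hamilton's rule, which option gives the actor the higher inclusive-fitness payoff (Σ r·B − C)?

Option 1: r to a half first cousin = 0.0625.
Option 1: r to an offspring = 0.5.
Option 1: Σ r·B − C = (2·0.0625·0.217 + 1·0.5·0.487) − 0.081 = 0.189625.
Option 2: r to a half-sibling = 0.25.
Option 2: Σ r·B − C = (2·0.25·0.539) − 0.22 = 0.0495.
Option 1 has the higher net inclusive-fitness payoff.

Option 1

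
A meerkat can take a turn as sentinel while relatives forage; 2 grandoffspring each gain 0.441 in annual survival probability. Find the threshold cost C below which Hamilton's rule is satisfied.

r to a grandoffspring = 0.25 (two parent–offspring links: r = (1/2)^2 = 1/4).
Hamilton's rule: n·r·B > C, so the trait is favored while C < n·r·B = 2·0.25·0.441 = 0.2205.

0.2205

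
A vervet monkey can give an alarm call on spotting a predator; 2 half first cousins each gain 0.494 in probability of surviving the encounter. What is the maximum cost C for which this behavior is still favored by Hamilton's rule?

0.06175

r to a half first cousin = 0.0625 (half first cousins share one grandparent — one path of length 4: r = (1/2)^4 = 1/16).
Hamilton's rule: n·r·B > C, so the trait is favored while C < n·r·B = 2·0.0625·0.494 = 0.06175.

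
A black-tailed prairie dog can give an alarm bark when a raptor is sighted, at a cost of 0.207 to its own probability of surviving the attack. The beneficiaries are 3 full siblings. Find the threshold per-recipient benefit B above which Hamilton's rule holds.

0.138

r to a full sibling = 0.5 (full sibs share both parents — two paths of length 2: r = 2·(1/2)^2 = 1/2).
Hamilton's rule with n recipients of equal r: n·r·B > C, so B > C/(n·r) = 0.207/(3·0.5) = 0.138.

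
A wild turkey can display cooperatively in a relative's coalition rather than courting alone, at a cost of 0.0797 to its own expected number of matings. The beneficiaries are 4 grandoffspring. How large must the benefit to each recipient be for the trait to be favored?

0.0797

r to a grandoffspring = 1/4 (two parent–offspring links: r = (1/2)^2 = 1/4).
Hamilton's rule with n recipients of equal r: n·r·B > C, so B > C/(n·r) = 0.0797/(4·0.25) = 0.0797.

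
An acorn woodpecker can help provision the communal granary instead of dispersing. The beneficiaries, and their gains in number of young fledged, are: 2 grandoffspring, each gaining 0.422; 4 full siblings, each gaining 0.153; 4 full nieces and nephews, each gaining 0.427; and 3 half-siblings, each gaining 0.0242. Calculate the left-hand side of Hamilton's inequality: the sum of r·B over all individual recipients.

0.96215

r to a grandoffspring = 1/4 (two parent–offspring links: r = (1/2)^2 = 1/4).
r to a full sibling = 0.5 (full sibs share both parents — two paths of length 2: r = 2·(1/2)^2 = 1/2).
r to a full niece or nephew = 0.25 (full aunt/uncle↔niece/nephew: two paths of length 3 through the shared grandparent pair: r = 2·(1/2)^3 = 1/4).
r to a half-sibling = 0.25 (half-sibs share one parent — one path of length 2: r = (1/2)^2 = 1/4).
Summing one r·B term per recipient: 2·0.25·0.422 + 4·0.5·0.153 + 4·0.25·0.427 + 3·0.25·0.0242 = 0.96215.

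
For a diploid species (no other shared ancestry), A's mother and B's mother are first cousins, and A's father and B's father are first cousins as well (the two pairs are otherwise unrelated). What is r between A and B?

Independent pedigree routes through distinct common ancestors add.
A and B are related in two ways: second cousins through their mothers (r = 1/32) and second cousins through their fathers (r = 1/32).
r = 1/32 + 1/32 = 1/16 = 0.0625.

0.0625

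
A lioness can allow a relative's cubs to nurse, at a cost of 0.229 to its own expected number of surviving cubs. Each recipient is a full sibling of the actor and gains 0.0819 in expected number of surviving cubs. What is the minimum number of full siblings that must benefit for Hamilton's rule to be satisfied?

6

r to a full sibling = 0.5 (full sibs share both parents — two paths of length 2: r = 2·(1/2)^2 = 1/2).
Hamilton's rule: n·r·B > C  ⇒  n > C/(r·B) = 0.229/(0.5·0.0819) = 5.592.
The smallest integer exceeding 5.592 is 6.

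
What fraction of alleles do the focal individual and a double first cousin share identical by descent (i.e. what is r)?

0.25

Each parent–offspring link contributes a factor of 1/2, and independent paths through distinct common ancestors add.
Double first cousins share both grandparent pairs — four paths of length 4: r = 4·(1/2)^4 = 1/4.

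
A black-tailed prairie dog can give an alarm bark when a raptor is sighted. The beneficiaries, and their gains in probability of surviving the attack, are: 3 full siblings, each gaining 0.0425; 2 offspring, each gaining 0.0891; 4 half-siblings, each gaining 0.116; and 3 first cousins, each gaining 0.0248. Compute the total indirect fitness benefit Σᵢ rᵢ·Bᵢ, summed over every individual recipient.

0.27815

r to a full sibling = 0.5 (full sibs share both parents — two paths of length 2: r = 2·(1/2)^2 = 1/2).
r to an offspring = 1/2 (one parent–offspring link: r = (1/2)^1 = 1/2).
r to a half-sibling = 1/4 (half-sibs share one parent — one path of length 2: r = (1/2)^2 = 1/4).
r to a first cousin = 1/8 (first cousins share one grandparent pair — two paths of length 4: r = 2·(1/2)^4 = 1/8).
Summing one r·B term per recipient: 3·0.5·0.0425 + 2·0.5·0.0891 + 4·0.25·0.116 + 3·0.125·0.0248 = 0.27815.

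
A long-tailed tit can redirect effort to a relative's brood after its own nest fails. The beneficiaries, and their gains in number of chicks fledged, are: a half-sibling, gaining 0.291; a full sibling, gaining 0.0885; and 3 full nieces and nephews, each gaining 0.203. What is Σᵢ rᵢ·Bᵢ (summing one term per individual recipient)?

r to a half-sibling = 1/4 (half-sibs share one parent — one path of length 2: r = (1/2)^2 = 1/4).
r to a full sibling = 1/2 (full sibs share both parents — two paths of length 2: r = 2·(1/2)^2 = 1/2).
r to a full niece or nephew = 1/4 (full aunt/uncle↔niece/nephew: two paths of length 3 through the shared grandparent pair: r = 2·(1/2)^3 = 1/4).
Summing one r·B term per recipient: 1·0.25·0.291 + 1·0.5·0.0885 + 3·0.25·0.203 = 0.26925.

0.26925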